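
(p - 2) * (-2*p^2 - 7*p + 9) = -2*p^3 - 3*p^2 + 23*p - 18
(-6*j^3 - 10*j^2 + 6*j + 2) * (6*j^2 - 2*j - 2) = -36*j^5 - 48*j^4 + 68*j^3 + 20*j^2 - 16*j - 4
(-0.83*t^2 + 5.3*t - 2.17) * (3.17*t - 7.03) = -2.6311*t^3 + 22.6359*t^2 - 44.1379*t + 15.2551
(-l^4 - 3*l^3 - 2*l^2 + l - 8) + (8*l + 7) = -l^4 - 3*l^3 - 2*l^2 + 9*l - 1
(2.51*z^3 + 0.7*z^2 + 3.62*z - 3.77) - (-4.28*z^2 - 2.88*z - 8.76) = 2.51*z^3 + 4.98*z^2 + 6.5*z + 4.99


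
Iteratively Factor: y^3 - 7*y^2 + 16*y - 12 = (y - 3)*(y^2 - 4*y + 4) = (y - 3)*(y - 2)*(y - 2)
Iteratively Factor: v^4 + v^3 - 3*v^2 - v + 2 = (v + 1)*(v^3 - 3*v + 2) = (v - 1)*(v + 1)*(v^2 + v - 2) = (v - 1)*(v + 1)*(v + 2)*(v - 1)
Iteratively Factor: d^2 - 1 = (d + 1)*(d - 1)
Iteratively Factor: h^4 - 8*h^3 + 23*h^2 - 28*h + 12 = (h - 3)*(h^3 - 5*h^2 + 8*h - 4) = (h - 3)*(h - 1)*(h^2 - 4*h + 4) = (h - 3)*(h - 2)*(h - 1)*(h - 2)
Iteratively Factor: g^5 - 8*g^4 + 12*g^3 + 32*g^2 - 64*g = (g - 4)*(g^4 - 4*g^3 - 4*g^2 + 16*g) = (g - 4)*(g - 2)*(g^3 - 2*g^2 - 8*g) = (g - 4)*(g - 2)*(g + 2)*(g^2 - 4*g) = (g - 4)^2*(g - 2)*(g + 2)*(g)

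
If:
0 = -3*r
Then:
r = 0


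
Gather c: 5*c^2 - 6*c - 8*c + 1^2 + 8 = 5*c^2 - 14*c + 9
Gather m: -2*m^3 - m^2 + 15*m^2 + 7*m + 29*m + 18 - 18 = -2*m^3 + 14*m^2 + 36*m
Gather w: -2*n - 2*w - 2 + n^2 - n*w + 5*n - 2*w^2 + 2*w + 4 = n^2 - n*w + 3*n - 2*w^2 + 2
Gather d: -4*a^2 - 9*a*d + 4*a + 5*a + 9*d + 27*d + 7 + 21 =-4*a^2 + 9*a + d*(36 - 9*a) + 28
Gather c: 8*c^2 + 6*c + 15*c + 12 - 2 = 8*c^2 + 21*c + 10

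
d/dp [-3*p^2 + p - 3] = 1 - 6*p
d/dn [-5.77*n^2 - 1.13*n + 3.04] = -11.54*n - 1.13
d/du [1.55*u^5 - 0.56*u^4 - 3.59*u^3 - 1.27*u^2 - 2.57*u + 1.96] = 7.75*u^4 - 2.24*u^3 - 10.77*u^2 - 2.54*u - 2.57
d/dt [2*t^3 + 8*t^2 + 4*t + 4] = 6*t^2 + 16*t + 4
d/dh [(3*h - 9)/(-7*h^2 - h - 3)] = 3*(-7*h^2 - h + (h - 3)*(14*h + 1) - 3)/(7*h^2 + h + 3)^2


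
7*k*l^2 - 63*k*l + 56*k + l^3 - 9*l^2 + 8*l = (7*k + l)*(l - 8)*(l - 1)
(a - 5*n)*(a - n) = a^2 - 6*a*n + 5*n^2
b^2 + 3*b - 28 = (b - 4)*(b + 7)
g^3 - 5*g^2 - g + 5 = (g - 5)*(g - 1)*(g + 1)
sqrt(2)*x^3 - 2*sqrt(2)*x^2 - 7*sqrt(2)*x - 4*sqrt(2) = (x - 4)*(x + 1)*(sqrt(2)*x + sqrt(2))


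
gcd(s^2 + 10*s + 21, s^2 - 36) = 1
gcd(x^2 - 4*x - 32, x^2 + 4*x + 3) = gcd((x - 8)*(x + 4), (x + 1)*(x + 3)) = 1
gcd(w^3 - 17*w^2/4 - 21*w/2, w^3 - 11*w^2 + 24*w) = w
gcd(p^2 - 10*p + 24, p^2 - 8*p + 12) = p - 6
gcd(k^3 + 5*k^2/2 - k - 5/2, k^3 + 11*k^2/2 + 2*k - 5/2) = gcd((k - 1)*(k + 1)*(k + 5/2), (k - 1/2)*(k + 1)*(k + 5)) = k + 1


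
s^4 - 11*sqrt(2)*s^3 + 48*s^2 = s^2*(s - 8*sqrt(2))*(s - 3*sqrt(2))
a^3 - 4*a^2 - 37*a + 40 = (a - 8)*(a - 1)*(a + 5)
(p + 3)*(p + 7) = p^2 + 10*p + 21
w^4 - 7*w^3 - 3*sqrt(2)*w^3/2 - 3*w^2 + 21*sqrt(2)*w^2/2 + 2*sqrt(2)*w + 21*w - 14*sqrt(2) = (w - 7)*(w - 2*sqrt(2))*(w - sqrt(2)/2)*(w + sqrt(2))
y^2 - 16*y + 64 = (y - 8)^2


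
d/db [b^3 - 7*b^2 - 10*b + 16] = 3*b^2 - 14*b - 10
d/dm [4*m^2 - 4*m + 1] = 8*m - 4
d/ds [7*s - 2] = 7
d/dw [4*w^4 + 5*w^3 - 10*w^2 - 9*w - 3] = 16*w^3 + 15*w^2 - 20*w - 9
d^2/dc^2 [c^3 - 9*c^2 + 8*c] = 6*c - 18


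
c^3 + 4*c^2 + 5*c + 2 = (c + 1)^2*(c + 2)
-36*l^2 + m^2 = (-6*l + m)*(6*l + m)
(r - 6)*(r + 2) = r^2 - 4*r - 12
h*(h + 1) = h^2 + h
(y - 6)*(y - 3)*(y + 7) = y^3 - 2*y^2 - 45*y + 126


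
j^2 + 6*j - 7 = (j - 1)*(j + 7)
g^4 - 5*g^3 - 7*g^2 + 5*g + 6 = (g - 6)*(g - 1)*(g + 1)^2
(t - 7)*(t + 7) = t^2 - 49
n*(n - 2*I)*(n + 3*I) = n^3 + I*n^2 + 6*n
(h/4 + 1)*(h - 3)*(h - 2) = h^3/4 - h^2/4 - 7*h/2 + 6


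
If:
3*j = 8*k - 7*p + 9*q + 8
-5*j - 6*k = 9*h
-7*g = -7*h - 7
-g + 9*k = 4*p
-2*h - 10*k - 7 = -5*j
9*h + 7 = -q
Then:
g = 6260/22719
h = -16459/22719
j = 9325/7573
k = 1376/22719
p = 1531/22719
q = -3634/7573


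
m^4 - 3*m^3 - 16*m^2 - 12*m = m*(m - 6)*(m + 1)*(m + 2)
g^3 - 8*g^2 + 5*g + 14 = (g - 7)*(g - 2)*(g + 1)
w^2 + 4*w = w*(w + 4)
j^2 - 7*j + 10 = (j - 5)*(j - 2)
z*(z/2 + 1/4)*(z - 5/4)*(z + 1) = z^4/2 + z^3/8 - 11*z^2/16 - 5*z/16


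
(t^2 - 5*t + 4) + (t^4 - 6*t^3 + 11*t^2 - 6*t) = t^4 - 6*t^3 + 12*t^2 - 11*t + 4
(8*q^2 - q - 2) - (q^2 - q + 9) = 7*q^2 - 11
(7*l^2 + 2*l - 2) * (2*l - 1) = 14*l^3 - 3*l^2 - 6*l + 2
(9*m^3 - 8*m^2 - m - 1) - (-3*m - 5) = 9*m^3 - 8*m^2 + 2*m + 4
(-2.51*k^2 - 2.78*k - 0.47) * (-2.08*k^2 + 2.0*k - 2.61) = 5.2208*k^4 + 0.7624*k^3 + 1.9687*k^2 + 6.3158*k + 1.2267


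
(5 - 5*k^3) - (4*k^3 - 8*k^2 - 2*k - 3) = -9*k^3 + 8*k^2 + 2*k + 8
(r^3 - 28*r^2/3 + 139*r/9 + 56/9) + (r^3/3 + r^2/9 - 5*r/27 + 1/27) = 4*r^3/3 - 83*r^2/9 + 412*r/27 + 169/27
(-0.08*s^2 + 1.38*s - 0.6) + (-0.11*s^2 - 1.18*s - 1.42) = -0.19*s^2 + 0.2*s - 2.02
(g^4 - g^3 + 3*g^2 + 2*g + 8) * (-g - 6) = -g^5 - 5*g^4 + 3*g^3 - 20*g^2 - 20*g - 48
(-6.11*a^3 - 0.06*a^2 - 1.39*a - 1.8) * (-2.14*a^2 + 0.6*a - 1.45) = 13.0754*a^5 - 3.5376*a^4 + 11.7981*a^3 + 3.105*a^2 + 0.9355*a + 2.61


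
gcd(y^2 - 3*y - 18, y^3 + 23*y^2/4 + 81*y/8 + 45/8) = y + 3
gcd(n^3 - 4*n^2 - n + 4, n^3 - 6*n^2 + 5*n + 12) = n^2 - 3*n - 4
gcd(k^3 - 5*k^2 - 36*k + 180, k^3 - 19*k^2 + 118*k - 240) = k^2 - 11*k + 30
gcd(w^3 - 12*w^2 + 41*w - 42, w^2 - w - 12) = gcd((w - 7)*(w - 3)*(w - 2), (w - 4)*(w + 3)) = 1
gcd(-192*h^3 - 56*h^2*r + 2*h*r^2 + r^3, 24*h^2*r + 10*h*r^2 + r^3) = 24*h^2 + 10*h*r + r^2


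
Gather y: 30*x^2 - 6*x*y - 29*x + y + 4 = 30*x^2 - 29*x + y*(1 - 6*x) + 4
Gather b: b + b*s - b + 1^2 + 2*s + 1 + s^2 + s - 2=b*s + s^2 + 3*s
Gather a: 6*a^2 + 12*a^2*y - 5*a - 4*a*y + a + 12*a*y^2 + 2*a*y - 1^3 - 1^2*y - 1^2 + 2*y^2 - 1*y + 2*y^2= a^2*(12*y + 6) + a*(12*y^2 - 2*y - 4) + 4*y^2 - 2*y - 2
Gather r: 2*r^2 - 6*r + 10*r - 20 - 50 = 2*r^2 + 4*r - 70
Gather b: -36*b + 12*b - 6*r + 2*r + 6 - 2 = -24*b - 4*r + 4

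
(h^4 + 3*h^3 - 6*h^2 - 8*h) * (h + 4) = h^5 + 7*h^4 + 6*h^3 - 32*h^2 - 32*h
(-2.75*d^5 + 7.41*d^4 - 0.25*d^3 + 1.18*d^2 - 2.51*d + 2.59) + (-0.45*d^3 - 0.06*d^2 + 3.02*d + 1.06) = -2.75*d^5 + 7.41*d^4 - 0.7*d^3 + 1.12*d^2 + 0.51*d + 3.65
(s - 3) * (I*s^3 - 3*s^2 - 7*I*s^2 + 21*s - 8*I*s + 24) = I*s^4 - 3*s^3 - 10*I*s^3 + 30*s^2 + 13*I*s^2 - 39*s + 24*I*s - 72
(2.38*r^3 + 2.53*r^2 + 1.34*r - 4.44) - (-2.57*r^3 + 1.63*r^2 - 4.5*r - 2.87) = 4.95*r^3 + 0.9*r^2 + 5.84*r - 1.57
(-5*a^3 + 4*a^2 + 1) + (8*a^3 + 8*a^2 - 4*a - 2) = 3*a^3 + 12*a^2 - 4*a - 1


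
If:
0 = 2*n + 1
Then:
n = -1/2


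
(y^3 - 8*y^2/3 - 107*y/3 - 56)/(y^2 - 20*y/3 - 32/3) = (3*y^2 + 16*y + 21)/(3*y + 4)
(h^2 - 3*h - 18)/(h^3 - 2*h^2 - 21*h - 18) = 1/(h + 1)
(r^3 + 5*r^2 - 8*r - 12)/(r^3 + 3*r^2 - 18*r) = (r^2 - r - 2)/(r*(r - 3))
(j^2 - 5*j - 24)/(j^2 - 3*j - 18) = (j - 8)/(j - 6)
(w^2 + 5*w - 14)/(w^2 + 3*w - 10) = (w + 7)/(w + 5)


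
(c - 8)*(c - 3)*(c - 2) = c^3 - 13*c^2 + 46*c - 48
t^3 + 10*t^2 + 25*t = t*(t + 5)^2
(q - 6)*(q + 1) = q^2 - 5*q - 6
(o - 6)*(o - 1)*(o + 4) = o^3 - 3*o^2 - 22*o + 24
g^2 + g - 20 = (g - 4)*(g + 5)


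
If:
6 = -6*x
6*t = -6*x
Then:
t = 1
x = -1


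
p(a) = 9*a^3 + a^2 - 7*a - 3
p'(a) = 27*a^2 + 2*a - 7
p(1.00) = 0.00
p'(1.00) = 22.00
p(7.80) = 4274.21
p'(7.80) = 1651.28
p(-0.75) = -0.98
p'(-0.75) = 6.69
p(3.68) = 433.31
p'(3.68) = 366.00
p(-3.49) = -348.97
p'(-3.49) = 314.88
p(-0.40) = -0.62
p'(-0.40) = -3.48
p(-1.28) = -11.28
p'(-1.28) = 34.68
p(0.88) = -2.25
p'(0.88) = 15.67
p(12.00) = 15609.00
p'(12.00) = 3905.00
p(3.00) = 228.00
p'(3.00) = 242.00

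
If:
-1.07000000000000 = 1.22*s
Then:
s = -0.88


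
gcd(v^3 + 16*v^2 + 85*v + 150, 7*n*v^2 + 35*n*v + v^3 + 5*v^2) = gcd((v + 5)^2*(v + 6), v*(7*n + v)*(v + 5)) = v + 5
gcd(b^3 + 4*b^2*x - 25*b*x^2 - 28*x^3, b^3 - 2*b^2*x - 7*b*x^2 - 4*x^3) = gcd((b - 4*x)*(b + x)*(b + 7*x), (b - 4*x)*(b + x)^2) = -b^2 + 3*b*x + 4*x^2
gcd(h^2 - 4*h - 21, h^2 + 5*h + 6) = h + 3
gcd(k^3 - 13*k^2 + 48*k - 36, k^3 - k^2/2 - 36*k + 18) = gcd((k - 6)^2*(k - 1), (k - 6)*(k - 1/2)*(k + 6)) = k - 6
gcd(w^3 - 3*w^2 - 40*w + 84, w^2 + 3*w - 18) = w + 6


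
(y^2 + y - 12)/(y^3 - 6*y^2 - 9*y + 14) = (y^2 + y - 12)/(y^3 - 6*y^2 - 9*y + 14)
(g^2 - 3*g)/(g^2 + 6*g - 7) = g*(g - 3)/(g^2 + 6*g - 7)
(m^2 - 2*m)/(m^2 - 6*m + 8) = m/(m - 4)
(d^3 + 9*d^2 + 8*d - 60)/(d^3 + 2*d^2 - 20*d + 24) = (d + 5)/(d - 2)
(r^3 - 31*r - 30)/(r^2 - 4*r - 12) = (r^2 + 6*r + 5)/(r + 2)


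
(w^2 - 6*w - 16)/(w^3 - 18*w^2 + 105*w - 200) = (w + 2)/(w^2 - 10*w + 25)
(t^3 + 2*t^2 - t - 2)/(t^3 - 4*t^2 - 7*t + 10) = (t + 1)/(t - 5)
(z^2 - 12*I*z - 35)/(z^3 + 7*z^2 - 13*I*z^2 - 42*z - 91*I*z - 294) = (z - 5*I)/(z^2 + z*(7 - 6*I) - 42*I)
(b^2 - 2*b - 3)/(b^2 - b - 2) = (b - 3)/(b - 2)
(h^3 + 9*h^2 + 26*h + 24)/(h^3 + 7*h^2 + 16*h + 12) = (h + 4)/(h + 2)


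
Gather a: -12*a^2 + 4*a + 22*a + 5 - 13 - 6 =-12*a^2 + 26*a - 14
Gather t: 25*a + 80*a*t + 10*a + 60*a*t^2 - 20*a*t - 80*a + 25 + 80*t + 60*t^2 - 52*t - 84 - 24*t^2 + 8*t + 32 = -45*a + t^2*(60*a + 36) + t*(60*a + 36) - 27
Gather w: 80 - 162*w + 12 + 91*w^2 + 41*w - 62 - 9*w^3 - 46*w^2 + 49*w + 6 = -9*w^3 + 45*w^2 - 72*w + 36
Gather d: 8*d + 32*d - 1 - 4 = 40*d - 5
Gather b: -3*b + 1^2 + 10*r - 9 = -3*b + 10*r - 8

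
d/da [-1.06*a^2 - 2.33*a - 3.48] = -2.12*a - 2.33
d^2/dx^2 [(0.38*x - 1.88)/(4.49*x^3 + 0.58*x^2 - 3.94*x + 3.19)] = (45.965028*x^5 - 448.87428*x^4 - 64.633816*x^3 + 130.44204*x^2 + 183.123168*x - 41.859848)/(90.518849*x^9 + 35.078574*x^8 - 233.761074*x^7 + 131.563981*x^6 + 254.971032*x^5 - 308.367672*x^4 + 32.170355*x^3 + 166.267266*x^2 - 120.281502*x + 32.461759)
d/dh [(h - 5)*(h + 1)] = 2*h - 4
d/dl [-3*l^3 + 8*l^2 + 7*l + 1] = -9*l^2 + 16*l + 7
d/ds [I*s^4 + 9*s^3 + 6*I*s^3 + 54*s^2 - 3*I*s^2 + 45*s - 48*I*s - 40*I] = 4*I*s^3 + s^2*(27 + 18*I) + 6*s*(18 - I) + 45 - 48*I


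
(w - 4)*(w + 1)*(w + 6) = w^3 + 3*w^2 - 22*w - 24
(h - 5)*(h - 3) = h^2 - 8*h + 15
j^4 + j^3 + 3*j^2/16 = j^2*(j + 1/4)*(j + 3/4)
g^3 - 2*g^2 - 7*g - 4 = (g - 4)*(g + 1)^2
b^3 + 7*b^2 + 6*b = b*(b + 1)*(b + 6)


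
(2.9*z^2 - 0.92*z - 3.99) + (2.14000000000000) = 2.9*z^2 - 0.92*z - 1.85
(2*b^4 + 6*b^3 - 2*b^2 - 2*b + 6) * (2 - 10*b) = -20*b^5 - 56*b^4 + 32*b^3 + 16*b^2 - 64*b + 12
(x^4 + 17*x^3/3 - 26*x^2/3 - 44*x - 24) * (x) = x^5 + 17*x^4/3 - 26*x^3/3 - 44*x^2 - 24*x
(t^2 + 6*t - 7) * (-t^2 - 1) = -t^4 - 6*t^3 + 6*t^2 - 6*t + 7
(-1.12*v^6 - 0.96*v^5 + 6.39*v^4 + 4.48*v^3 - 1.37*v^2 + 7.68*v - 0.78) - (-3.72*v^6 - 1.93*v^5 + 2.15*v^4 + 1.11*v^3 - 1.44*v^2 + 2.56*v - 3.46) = 2.6*v^6 + 0.97*v^5 + 4.24*v^4 + 3.37*v^3 + 0.0699999999999998*v^2 + 5.12*v + 2.68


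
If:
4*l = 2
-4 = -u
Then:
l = 1/2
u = 4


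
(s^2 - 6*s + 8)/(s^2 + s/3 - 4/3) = 3*(s^2 - 6*s + 8)/(3*s^2 + s - 4)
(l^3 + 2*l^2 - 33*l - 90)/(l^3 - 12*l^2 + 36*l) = (l^2 + 8*l + 15)/(l*(l - 6))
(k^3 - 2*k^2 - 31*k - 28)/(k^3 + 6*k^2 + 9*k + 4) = (k - 7)/(k + 1)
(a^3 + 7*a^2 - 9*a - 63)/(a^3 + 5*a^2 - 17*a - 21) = (a + 3)/(a + 1)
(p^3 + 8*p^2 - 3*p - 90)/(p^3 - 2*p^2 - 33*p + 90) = (p + 5)/(p - 5)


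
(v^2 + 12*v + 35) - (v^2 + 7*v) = 5*v + 35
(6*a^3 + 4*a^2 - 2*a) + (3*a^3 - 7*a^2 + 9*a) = 9*a^3 - 3*a^2 + 7*a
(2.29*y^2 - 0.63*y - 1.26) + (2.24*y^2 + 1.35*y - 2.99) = 4.53*y^2 + 0.72*y - 4.25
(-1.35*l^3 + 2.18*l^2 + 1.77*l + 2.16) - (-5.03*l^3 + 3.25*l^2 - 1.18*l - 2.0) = 3.68*l^3 - 1.07*l^2 + 2.95*l + 4.16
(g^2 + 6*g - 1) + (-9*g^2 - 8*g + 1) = -8*g^2 - 2*g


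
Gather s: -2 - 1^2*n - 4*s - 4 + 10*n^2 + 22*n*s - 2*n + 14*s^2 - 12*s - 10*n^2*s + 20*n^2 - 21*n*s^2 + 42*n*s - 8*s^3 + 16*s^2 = 30*n^2 - 3*n - 8*s^3 + s^2*(30 - 21*n) + s*(-10*n^2 + 64*n - 16) - 6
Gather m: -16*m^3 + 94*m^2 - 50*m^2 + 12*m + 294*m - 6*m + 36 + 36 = -16*m^3 + 44*m^2 + 300*m + 72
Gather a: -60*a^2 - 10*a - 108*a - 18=-60*a^2 - 118*a - 18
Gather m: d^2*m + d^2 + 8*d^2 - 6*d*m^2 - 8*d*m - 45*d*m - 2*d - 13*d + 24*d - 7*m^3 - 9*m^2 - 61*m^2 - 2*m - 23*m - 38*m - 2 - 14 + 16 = 9*d^2 + 9*d - 7*m^3 + m^2*(-6*d - 70) + m*(d^2 - 53*d - 63)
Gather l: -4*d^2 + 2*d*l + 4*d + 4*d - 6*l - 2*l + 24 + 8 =-4*d^2 + 8*d + l*(2*d - 8) + 32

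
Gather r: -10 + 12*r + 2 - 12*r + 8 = 0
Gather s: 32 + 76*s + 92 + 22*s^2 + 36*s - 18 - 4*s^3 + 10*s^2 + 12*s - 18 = -4*s^3 + 32*s^2 + 124*s + 88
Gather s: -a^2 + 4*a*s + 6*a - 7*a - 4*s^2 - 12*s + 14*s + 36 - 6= -a^2 - a - 4*s^2 + s*(4*a + 2) + 30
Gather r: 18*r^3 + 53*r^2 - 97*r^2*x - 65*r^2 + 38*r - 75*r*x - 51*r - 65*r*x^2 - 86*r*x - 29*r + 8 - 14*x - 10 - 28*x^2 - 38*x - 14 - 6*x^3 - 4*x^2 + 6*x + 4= 18*r^3 + r^2*(-97*x - 12) + r*(-65*x^2 - 161*x - 42) - 6*x^3 - 32*x^2 - 46*x - 12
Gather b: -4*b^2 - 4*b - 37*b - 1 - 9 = -4*b^2 - 41*b - 10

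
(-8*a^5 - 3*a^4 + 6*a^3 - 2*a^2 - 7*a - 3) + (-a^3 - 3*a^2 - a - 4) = -8*a^5 - 3*a^4 + 5*a^3 - 5*a^2 - 8*a - 7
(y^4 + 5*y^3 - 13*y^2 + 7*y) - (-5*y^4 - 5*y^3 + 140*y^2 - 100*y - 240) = 6*y^4 + 10*y^3 - 153*y^2 + 107*y + 240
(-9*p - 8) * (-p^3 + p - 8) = 9*p^4 + 8*p^3 - 9*p^2 + 64*p + 64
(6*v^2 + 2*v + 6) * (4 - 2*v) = -12*v^3 + 20*v^2 - 4*v + 24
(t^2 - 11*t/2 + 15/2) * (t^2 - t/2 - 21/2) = t^4 - 6*t^3 - t^2/4 + 54*t - 315/4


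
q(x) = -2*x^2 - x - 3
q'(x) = -4*x - 1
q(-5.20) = -51.88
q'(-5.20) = 19.80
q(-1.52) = -6.10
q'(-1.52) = 5.08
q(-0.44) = -2.95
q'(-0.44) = 0.76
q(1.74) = -10.80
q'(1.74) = -7.96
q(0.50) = -4.00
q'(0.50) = -3.00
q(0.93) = -5.66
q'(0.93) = -4.72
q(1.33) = -7.87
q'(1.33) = -6.32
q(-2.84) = -16.29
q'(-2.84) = 10.36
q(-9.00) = -156.00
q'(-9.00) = 35.00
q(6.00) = -81.00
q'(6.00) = -25.00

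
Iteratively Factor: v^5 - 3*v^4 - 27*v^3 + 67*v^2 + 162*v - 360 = (v - 5)*(v^4 + 2*v^3 - 17*v^2 - 18*v + 72) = (v - 5)*(v + 4)*(v^3 - 2*v^2 - 9*v + 18) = (v - 5)*(v + 3)*(v + 4)*(v^2 - 5*v + 6) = (v - 5)*(v - 3)*(v + 3)*(v + 4)*(v - 2)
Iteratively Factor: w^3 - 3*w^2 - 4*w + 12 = (w - 2)*(w^2 - w - 6) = (w - 2)*(w + 2)*(w - 3)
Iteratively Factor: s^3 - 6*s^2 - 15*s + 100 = (s - 5)*(s^2 - s - 20) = (s - 5)*(s + 4)*(s - 5)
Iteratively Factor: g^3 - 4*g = (g)*(g^2 - 4) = g*(g - 2)*(g + 2)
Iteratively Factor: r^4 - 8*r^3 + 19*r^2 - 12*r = (r - 4)*(r^3 - 4*r^2 + 3*r) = (r - 4)*(r - 1)*(r^2 - 3*r) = (r - 4)*(r - 3)*(r - 1)*(r)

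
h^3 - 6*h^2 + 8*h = h*(h - 4)*(h - 2)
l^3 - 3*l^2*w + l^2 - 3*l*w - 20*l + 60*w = (l - 4)*(l + 5)*(l - 3*w)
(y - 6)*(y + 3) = y^2 - 3*y - 18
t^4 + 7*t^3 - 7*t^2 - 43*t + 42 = (t - 2)*(t - 1)*(t + 3)*(t + 7)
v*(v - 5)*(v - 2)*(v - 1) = v^4 - 8*v^3 + 17*v^2 - 10*v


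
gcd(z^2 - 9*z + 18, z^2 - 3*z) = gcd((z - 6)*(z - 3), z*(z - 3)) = z - 3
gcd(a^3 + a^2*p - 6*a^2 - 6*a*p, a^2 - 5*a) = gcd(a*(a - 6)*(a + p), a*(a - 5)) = a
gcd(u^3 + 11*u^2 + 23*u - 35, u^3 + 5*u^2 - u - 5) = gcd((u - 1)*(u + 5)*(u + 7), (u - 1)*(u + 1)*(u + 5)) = u^2 + 4*u - 5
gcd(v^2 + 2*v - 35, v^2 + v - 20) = 1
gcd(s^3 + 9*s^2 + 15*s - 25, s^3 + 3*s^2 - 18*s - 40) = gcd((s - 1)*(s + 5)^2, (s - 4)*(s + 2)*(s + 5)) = s + 5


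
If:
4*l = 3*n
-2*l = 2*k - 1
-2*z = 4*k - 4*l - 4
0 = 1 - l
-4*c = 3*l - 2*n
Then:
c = -1/12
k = -1/2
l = 1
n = 4/3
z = 5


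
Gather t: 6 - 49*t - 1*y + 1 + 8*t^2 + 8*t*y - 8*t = 8*t^2 + t*(8*y - 57) - y + 7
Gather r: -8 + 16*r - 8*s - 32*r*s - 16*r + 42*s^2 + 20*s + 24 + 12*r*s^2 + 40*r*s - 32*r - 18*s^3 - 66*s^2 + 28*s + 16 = r*(12*s^2 + 8*s - 32) - 18*s^3 - 24*s^2 + 40*s + 32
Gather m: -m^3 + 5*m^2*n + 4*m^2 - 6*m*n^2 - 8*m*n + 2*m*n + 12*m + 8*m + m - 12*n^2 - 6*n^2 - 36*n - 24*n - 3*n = -m^3 + m^2*(5*n + 4) + m*(-6*n^2 - 6*n + 21) - 18*n^2 - 63*n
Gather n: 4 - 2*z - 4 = -2*z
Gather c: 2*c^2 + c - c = 2*c^2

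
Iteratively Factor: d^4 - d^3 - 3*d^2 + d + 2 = (d + 1)*(d^3 - 2*d^2 - d + 2) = (d - 1)*(d + 1)*(d^2 - d - 2) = (d - 2)*(d - 1)*(d + 1)*(d + 1)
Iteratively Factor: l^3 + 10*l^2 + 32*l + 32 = (l + 4)*(l^2 + 6*l + 8) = (l + 2)*(l + 4)*(l + 4)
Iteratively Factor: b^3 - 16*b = (b + 4)*(b^2 - 4*b) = (b - 4)*(b + 4)*(b)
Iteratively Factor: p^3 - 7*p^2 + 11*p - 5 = (p - 1)*(p^2 - 6*p + 5) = (p - 5)*(p - 1)*(p - 1)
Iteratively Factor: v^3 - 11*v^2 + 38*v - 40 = (v - 2)*(v^2 - 9*v + 20) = (v - 4)*(v - 2)*(v - 5)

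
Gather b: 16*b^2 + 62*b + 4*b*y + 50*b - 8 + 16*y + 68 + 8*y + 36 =16*b^2 + b*(4*y + 112) + 24*y + 96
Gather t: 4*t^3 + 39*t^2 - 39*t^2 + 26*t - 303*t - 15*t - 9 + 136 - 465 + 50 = 4*t^3 - 292*t - 288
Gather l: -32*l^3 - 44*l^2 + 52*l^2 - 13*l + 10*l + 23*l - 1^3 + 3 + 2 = -32*l^3 + 8*l^2 + 20*l + 4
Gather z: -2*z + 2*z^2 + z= 2*z^2 - z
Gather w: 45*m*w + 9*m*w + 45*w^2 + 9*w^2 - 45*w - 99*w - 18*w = 54*w^2 + w*(54*m - 162)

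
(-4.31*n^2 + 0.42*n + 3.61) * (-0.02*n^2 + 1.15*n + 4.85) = 0.0862*n^4 - 4.9649*n^3 - 20.4927*n^2 + 6.1885*n + 17.5085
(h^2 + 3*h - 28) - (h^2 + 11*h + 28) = -8*h - 56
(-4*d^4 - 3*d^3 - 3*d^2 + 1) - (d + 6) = -4*d^4 - 3*d^3 - 3*d^2 - d - 5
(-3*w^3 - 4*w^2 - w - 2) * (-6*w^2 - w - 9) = 18*w^5 + 27*w^4 + 37*w^3 + 49*w^2 + 11*w + 18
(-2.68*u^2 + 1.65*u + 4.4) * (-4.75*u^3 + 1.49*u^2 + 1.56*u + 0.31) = 12.73*u^5 - 11.8307*u^4 - 22.6223*u^3 + 8.2992*u^2 + 7.3755*u + 1.364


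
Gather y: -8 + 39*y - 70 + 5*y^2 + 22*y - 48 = 5*y^2 + 61*y - 126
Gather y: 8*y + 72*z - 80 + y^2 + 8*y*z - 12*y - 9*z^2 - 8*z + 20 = y^2 + y*(8*z - 4) - 9*z^2 + 64*z - 60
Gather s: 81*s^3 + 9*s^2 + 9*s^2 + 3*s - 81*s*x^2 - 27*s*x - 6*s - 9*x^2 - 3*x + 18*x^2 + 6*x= 81*s^3 + 18*s^2 + s*(-81*x^2 - 27*x - 3) + 9*x^2 + 3*x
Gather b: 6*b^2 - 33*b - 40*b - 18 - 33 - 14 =6*b^2 - 73*b - 65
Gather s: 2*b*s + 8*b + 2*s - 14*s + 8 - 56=8*b + s*(2*b - 12) - 48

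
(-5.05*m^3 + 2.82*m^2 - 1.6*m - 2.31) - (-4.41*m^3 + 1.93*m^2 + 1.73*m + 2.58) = -0.64*m^3 + 0.89*m^2 - 3.33*m - 4.89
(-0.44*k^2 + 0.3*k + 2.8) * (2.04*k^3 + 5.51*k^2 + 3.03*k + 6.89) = -0.8976*k^5 - 1.8124*k^4 + 6.0318*k^3 + 13.3054*k^2 + 10.551*k + 19.292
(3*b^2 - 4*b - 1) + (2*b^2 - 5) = 5*b^2 - 4*b - 6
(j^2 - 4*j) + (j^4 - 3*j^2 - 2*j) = j^4 - 2*j^2 - 6*j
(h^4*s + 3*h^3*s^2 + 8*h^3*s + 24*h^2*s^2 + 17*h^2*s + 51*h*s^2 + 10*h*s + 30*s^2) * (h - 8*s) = h^5*s - 5*h^4*s^2 + 8*h^4*s - 24*h^3*s^3 - 40*h^3*s^2 + 17*h^3*s - 192*h^2*s^3 - 85*h^2*s^2 + 10*h^2*s - 408*h*s^3 - 50*h*s^2 - 240*s^3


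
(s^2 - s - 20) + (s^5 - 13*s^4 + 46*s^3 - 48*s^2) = s^5 - 13*s^4 + 46*s^3 - 47*s^2 - s - 20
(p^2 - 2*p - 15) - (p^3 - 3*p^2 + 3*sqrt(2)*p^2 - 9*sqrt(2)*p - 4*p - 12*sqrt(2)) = -p^3 - 3*sqrt(2)*p^2 + 4*p^2 + 2*p + 9*sqrt(2)*p - 15 + 12*sqrt(2)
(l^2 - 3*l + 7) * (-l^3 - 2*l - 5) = -l^5 + 3*l^4 - 9*l^3 + l^2 + l - 35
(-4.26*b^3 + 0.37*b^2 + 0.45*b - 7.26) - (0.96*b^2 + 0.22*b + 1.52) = -4.26*b^3 - 0.59*b^2 + 0.23*b - 8.78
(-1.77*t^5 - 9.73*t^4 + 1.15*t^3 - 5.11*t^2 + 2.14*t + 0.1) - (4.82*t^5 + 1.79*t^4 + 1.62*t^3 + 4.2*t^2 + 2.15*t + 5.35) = -6.59*t^5 - 11.52*t^4 - 0.47*t^3 - 9.31*t^2 - 0.00999999999999979*t - 5.25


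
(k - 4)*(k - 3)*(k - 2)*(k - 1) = k^4 - 10*k^3 + 35*k^2 - 50*k + 24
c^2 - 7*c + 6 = (c - 6)*(c - 1)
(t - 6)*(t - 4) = t^2 - 10*t + 24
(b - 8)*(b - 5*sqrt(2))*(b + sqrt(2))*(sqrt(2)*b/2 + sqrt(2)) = sqrt(2)*b^4/2 - 3*sqrt(2)*b^3 - 4*b^3 - 13*sqrt(2)*b^2 + 24*b^2 + 30*sqrt(2)*b + 64*b + 80*sqrt(2)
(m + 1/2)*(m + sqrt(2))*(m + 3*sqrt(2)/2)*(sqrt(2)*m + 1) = sqrt(2)*m^4 + sqrt(2)*m^3/2 + 6*m^3 + 3*m^2 + 11*sqrt(2)*m^2/2 + 3*m + 11*sqrt(2)*m/4 + 3/2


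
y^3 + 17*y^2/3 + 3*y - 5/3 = (y - 1/3)*(y + 1)*(y + 5)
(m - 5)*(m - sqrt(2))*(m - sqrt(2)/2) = m^3 - 5*m^2 - 3*sqrt(2)*m^2/2 + m + 15*sqrt(2)*m/2 - 5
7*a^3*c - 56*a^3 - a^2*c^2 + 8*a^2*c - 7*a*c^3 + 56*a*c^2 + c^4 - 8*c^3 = (-7*a + c)*(-a + c)*(a + c)*(c - 8)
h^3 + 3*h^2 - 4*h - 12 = (h - 2)*(h + 2)*(h + 3)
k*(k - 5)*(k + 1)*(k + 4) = k^4 - 21*k^2 - 20*k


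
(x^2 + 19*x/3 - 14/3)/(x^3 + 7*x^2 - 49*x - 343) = (x - 2/3)/(x^2 - 49)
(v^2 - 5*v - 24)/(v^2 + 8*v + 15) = (v - 8)/(v + 5)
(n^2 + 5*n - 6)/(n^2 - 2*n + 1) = (n + 6)/(n - 1)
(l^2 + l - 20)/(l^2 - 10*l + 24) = (l + 5)/(l - 6)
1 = 1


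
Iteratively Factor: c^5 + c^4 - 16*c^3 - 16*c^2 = (c + 4)*(c^4 - 3*c^3 - 4*c^2) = (c - 4)*(c + 4)*(c^3 + c^2) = c*(c - 4)*(c + 4)*(c^2 + c) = c^2*(c - 4)*(c + 4)*(c + 1)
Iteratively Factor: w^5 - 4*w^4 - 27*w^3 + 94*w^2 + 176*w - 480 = (w + 4)*(w^4 - 8*w^3 + 5*w^2 + 74*w - 120) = (w - 2)*(w + 4)*(w^3 - 6*w^2 - 7*w + 60) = (w - 5)*(w - 2)*(w + 4)*(w^2 - w - 12) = (w - 5)*(w - 2)*(w + 3)*(w + 4)*(w - 4)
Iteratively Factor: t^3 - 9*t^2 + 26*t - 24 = (t - 4)*(t^2 - 5*t + 6) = (t - 4)*(t - 2)*(t - 3)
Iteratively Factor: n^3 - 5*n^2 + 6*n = (n - 2)*(n^2 - 3*n) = (n - 3)*(n - 2)*(n)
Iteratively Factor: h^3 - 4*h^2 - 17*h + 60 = (h - 5)*(h^2 + h - 12) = (h - 5)*(h + 4)*(h - 3)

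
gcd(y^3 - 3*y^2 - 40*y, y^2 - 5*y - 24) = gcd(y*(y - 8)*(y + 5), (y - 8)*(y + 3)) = y - 8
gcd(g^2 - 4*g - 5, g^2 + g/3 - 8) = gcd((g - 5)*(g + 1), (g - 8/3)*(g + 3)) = 1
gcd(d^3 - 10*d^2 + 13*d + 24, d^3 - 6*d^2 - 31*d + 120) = d^2 - 11*d + 24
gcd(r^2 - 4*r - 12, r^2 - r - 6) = r + 2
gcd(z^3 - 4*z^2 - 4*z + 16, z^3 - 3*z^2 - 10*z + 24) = z^2 - 6*z + 8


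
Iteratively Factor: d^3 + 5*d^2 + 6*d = (d + 3)*(d^2 + 2*d) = (d + 2)*(d + 3)*(d)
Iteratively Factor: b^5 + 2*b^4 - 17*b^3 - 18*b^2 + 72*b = (b + 3)*(b^4 - b^3 - 14*b^2 + 24*b) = b*(b + 3)*(b^3 - b^2 - 14*b + 24) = b*(b + 3)*(b + 4)*(b^2 - 5*b + 6) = b*(b - 2)*(b + 3)*(b + 4)*(b - 3)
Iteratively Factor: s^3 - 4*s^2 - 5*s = (s)*(s^2 - 4*s - 5) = s*(s + 1)*(s - 5)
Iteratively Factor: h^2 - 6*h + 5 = (h - 5)*(h - 1)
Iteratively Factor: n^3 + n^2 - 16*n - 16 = (n + 1)*(n^2 - 16) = (n + 1)*(n + 4)*(n - 4)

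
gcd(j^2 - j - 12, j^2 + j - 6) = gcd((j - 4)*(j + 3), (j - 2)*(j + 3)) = j + 3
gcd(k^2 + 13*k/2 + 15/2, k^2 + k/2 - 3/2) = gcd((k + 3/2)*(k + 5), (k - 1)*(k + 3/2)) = k + 3/2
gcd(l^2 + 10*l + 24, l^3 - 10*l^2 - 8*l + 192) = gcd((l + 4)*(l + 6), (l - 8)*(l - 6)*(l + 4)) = l + 4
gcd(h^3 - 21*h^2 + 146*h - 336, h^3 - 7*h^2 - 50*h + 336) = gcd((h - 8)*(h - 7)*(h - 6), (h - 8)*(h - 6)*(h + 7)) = h^2 - 14*h + 48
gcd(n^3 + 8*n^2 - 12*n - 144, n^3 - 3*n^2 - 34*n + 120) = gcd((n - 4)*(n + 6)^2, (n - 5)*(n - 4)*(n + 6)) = n^2 + 2*n - 24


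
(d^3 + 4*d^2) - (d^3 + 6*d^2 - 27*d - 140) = -2*d^2 + 27*d + 140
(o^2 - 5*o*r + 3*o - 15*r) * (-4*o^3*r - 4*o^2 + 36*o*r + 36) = -4*o^5*r + 20*o^4*r^2 - 12*o^4*r - 4*o^4 + 60*o^3*r^2 + 56*o^3*r - 12*o^3 - 180*o^2*r^2 + 168*o^2*r + 36*o^2 - 540*o*r^2 - 180*o*r + 108*o - 540*r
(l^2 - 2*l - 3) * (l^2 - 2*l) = l^4 - 4*l^3 + l^2 + 6*l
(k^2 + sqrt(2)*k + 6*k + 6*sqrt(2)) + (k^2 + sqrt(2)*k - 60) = 2*k^2 + 2*sqrt(2)*k + 6*k - 60 + 6*sqrt(2)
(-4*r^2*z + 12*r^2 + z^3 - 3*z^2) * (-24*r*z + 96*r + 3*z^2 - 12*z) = 96*r^3*z^2 - 672*r^3*z + 1152*r^3 - 12*r^2*z^3 + 84*r^2*z^2 - 144*r^2*z - 24*r*z^4 + 168*r*z^3 - 288*r*z^2 + 3*z^5 - 21*z^4 + 36*z^3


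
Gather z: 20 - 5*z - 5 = 15 - 5*z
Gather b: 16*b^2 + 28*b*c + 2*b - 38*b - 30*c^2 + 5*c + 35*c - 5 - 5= 16*b^2 + b*(28*c - 36) - 30*c^2 + 40*c - 10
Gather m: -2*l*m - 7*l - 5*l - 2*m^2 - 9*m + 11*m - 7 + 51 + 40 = -12*l - 2*m^2 + m*(2 - 2*l) + 84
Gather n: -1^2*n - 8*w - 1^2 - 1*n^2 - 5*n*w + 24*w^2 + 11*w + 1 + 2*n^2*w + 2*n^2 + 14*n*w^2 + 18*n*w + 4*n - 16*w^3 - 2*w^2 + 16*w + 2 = n^2*(2*w + 1) + n*(14*w^2 + 13*w + 3) - 16*w^3 + 22*w^2 + 19*w + 2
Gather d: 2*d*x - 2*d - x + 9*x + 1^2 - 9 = d*(2*x - 2) + 8*x - 8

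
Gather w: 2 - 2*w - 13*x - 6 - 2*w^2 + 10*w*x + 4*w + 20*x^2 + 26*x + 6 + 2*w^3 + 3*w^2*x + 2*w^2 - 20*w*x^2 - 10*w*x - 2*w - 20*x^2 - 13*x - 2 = 2*w^3 + 3*w^2*x - 20*w*x^2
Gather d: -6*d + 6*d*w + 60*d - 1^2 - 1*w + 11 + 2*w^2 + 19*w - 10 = d*(6*w + 54) + 2*w^2 + 18*w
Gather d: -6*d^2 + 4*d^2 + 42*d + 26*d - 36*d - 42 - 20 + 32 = -2*d^2 + 32*d - 30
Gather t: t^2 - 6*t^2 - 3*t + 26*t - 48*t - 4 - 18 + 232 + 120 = -5*t^2 - 25*t + 330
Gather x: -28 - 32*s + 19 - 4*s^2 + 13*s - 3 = -4*s^2 - 19*s - 12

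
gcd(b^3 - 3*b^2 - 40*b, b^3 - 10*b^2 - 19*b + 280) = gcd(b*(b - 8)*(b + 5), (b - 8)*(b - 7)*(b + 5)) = b^2 - 3*b - 40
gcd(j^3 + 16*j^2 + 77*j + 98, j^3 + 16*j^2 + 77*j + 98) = j^3 + 16*j^2 + 77*j + 98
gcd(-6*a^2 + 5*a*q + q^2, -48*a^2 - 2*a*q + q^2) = 6*a + q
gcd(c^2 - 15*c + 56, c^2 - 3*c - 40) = c - 8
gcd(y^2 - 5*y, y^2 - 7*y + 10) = y - 5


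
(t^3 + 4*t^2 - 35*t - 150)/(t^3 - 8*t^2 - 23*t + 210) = (t + 5)/(t - 7)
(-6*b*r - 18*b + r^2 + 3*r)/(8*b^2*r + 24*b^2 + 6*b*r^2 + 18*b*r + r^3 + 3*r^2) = (-6*b + r)/(8*b^2 + 6*b*r + r^2)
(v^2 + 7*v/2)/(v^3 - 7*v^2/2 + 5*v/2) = (2*v + 7)/(2*v^2 - 7*v + 5)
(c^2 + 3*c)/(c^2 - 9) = c/(c - 3)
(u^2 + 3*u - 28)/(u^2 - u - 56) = (u - 4)/(u - 8)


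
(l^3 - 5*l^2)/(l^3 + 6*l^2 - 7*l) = l*(l - 5)/(l^2 + 6*l - 7)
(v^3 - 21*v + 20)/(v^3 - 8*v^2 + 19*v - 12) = (v + 5)/(v - 3)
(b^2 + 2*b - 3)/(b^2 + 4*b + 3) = (b - 1)/(b + 1)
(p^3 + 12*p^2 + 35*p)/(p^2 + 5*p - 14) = p*(p + 5)/(p - 2)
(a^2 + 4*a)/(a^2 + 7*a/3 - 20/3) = 3*a/(3*a - 5)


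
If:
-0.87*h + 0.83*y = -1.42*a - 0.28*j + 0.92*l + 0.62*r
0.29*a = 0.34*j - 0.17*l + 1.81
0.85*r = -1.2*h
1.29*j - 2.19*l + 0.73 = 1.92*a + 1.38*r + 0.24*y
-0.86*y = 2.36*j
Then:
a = 3.26151458232575 - 0.4677760225151*y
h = 8.55365473561607 - 0.0187814710311623*y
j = -0.364406779661017*y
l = 0.0691573026154891*y + 5.0832986536796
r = 0.0265150179263467*y - 12.0757478620462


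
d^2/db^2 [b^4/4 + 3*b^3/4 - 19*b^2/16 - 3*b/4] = 3*b^2 + 9*b/2 - 19/8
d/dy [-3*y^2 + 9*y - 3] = 9 - 6*y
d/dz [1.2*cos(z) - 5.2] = -1.2*sin(z)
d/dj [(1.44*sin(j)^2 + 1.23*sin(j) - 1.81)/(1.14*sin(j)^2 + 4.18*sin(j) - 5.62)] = (4.617*sin(j)^2 - 12.0588*sin(j) + 0.653199999999999)*cos(j)/(1.2996*sin(j)^4 + 9.5304*sin(j)^3 + 4.6588*sin(j)^2 - 46.9832*sin(j) + 31.5844)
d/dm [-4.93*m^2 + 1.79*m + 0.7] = 1.79 - 9.86*m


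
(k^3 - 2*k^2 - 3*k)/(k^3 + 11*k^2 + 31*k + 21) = k*(k - 3)/(k^2 + 10*k + 21)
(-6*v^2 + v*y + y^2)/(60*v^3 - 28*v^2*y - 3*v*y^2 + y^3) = (3*v + y)/(-30*v^2 - v*y + y^2)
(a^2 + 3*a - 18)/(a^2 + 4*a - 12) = (a - 3)/(a - 2)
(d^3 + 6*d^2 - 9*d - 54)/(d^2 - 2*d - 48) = (d^2 - 9)/(d - 8)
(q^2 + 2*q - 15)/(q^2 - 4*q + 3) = (q + 5)/(q - 1)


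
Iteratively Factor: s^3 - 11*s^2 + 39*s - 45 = (s - 5)*(s^2 - 6*s + 9) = (s - 5)*(s - 3)*(s - 3)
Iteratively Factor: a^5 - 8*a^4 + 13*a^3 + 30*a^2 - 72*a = (a)*(a^4 - 8*a^3 + 13*a^2 + 30*a - 72) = a*(a - 4)*(a^3 - 4*a^2 - 3*a + 18) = a*(a - 4)*(a + 2)*(a^2 - 6*a + 9) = a*(a - 4)*(a - 3)*(a + 2)*(a - 3)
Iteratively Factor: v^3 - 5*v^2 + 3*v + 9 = (v - 3)*(v^2 - 2*v - 3) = (v - 3)*(v + 1)*(v - 3)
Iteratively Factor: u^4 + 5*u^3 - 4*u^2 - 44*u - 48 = (u + 4)*(u^3 + u^2 - 8*u - 12) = (u + 2)*(u + 4)*(u^2 - u - 6) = (u + 2)^2*(u + 4)*(u - 3)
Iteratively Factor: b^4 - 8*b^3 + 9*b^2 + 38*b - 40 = (b - 1)*(b^3 - 7*b^2 + 2*b + 40) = (b - 1)*(b + 2)*(b^2 - 9*b + 20) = (b - 5)*(b - 1)*(b + 2)*(b - 4)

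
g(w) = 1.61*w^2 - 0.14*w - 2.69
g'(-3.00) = -9.80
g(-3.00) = 12.22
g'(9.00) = 28.84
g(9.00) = 126.46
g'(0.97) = 2.98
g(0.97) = -1.31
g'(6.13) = 19.60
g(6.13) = 56.95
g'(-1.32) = -4.39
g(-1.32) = 0.30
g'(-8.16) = -26.42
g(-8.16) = 105.66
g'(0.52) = 1.53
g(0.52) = -2.33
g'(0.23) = 0.60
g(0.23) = -2.64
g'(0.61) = 1.82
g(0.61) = -2.18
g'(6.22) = 19.89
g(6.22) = 58.73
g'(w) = 3.22*w - 0.14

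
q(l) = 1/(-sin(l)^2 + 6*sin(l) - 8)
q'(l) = (2*sin(l)*cos(l) - 6*cos(l))/(-sin(l)^2 + 6*sin(l) - 8)^2 = 2*(sin(l) - 3)*cos(l)/(sin(l)^2 - 6*sin(l) + 8)^2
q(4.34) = -0.07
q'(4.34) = 0.01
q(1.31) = -0.32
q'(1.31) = -0.11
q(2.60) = -0.19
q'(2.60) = 0.16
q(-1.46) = -0.07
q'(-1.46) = -0.00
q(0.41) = -0.17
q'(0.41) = -0.14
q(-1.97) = -0.07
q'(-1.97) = 0.01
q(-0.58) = -0.09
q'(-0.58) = -0.04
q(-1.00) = -0.07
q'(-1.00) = -0.02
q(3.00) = -0.14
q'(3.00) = 0.11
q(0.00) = -0.12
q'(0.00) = -0.09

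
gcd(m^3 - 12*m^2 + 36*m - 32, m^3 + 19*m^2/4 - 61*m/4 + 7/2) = m - 2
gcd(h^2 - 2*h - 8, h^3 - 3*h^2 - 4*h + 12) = h + 2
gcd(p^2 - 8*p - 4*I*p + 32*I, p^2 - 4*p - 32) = p - 8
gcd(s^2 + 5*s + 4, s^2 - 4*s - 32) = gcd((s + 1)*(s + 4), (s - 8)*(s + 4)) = s + 4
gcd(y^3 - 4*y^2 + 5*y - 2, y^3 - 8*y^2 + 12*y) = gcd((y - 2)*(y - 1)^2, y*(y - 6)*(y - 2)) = y - 2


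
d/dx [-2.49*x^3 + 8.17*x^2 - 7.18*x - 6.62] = -7.47*x^2 + 16.34*x - 7.18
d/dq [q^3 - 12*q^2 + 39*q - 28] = 3*q^2 - 24*q + 39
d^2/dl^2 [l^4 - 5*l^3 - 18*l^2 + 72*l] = 12*l^2 - 30*l - 36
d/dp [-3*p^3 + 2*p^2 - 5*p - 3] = -9*p^2 + 4*p - 5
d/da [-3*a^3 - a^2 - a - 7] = -9*a^2 - 2*a - 1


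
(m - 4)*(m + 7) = m^2 + 3*m - 28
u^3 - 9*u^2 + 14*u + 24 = (u - 6)*(u - 4)*(u + 1)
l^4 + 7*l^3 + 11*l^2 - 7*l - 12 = (l - 1)*(l + 1)*(l + 3)*(l + 4)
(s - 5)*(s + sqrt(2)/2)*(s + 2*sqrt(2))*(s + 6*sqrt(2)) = s^4 - 5*s^3 + 17*sqrt(2)*s^3/2 - 85*sqrt(2)*s^2/2 + 32*s^2 - 160*s + 12*sqrt(2)*s - 60*sqrt(2)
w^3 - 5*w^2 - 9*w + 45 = (w - 5)*(w - 3)*(w + 3)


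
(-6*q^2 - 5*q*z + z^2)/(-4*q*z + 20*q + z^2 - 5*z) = (6*q^2 + 5*q*z - z^2)/(4*q*z - 20*q - z^2 + 5*z)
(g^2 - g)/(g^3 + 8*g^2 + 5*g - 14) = g/(g^2 + 9*g + 14)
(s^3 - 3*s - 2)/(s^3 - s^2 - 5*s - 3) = (s - 2)/(s - 3)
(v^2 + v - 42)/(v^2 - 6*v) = (v + 7)/v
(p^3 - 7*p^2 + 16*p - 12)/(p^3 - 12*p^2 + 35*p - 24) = (p^2 - 4*p + 4)/(p^2 - 9*p + 8)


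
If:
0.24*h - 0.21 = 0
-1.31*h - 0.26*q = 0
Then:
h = 0.88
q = -4.41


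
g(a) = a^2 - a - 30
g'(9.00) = 17.00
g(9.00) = 42.00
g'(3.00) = 5.00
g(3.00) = -24.00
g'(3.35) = 5.70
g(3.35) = -22.13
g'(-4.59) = -10.18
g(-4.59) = -4.34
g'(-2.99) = -6.98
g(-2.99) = -18.07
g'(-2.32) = -5.64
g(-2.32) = -22.30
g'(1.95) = 2.90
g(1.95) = -28.15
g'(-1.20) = -3.40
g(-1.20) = -27.36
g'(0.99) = 0.98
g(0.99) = -30.01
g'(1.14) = 1.28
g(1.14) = -29.84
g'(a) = 2*a - 1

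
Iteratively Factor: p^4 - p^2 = (p)*(p^3 - p) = p*(p + 1)*(p^2 - p) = p^2*(p + 1)*(p - 1)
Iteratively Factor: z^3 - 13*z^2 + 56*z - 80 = (z - 4)*(z^2 - 9*z + 20) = (z - 5)*(z - 4)*(z - 4)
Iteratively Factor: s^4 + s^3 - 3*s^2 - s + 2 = (s - 1)*(s^3 + 2*s^2 - s - 2) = (s - 1)*(s + 2)*(s^2 - 1) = (s - 1)*(s + 1)*(s + 2)*(s - 1)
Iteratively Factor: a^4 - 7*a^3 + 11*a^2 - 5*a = (a - 5)*(a^3 - 2*a^2 + a) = (a - 5)*(a - 1)*(a^2 - a) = a*(a - 5)*(a - 1)*(a - 1)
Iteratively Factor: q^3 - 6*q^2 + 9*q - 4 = (q - 1)*(q^2 - 5*q + 4) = (q - 4)*(q - 1)*(q - 1)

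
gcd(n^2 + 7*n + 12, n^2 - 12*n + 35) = 1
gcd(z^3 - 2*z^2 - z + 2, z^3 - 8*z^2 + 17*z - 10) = z^2 - 3*z + 2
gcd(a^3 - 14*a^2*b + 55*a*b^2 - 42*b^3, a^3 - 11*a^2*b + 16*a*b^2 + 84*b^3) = a^2 - 13*a*b + 42*b^2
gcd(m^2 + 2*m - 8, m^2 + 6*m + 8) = m + 4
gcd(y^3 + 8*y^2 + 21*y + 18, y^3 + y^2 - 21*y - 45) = y^2 + 6*y + 9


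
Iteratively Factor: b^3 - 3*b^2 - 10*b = (b - 5)*(b^2 + 2*b) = (b - 5)*(b + 2)*(b)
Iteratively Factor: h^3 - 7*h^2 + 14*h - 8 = (h - 4)*(h^2 - 3*h + 2) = (h - 4)*(h - 1)*(h - 2)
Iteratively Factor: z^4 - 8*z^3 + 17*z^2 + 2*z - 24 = (z - 4)*(z^3 - 4*z^2 + z + 6) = (z - 4)*(z + 1)*(z^2 - 5*z + 6) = (z - 4)*(z - 3)*(z + 1)*(z - 2)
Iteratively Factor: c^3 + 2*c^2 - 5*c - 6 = (c + 3)*(c^2 - c - 2) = (c - 2)*(c + 3)*(c + 1)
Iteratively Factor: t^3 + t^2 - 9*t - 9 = (t + 1)*(t^2 - 9) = (t - 3)*(t + 1)*(t + 3)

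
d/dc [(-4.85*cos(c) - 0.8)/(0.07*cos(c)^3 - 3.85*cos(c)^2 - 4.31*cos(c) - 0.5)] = (-0.679*cos(c)^3 + 18.5045*cos(c)^2 + 6.16*cos(c) + 1.023)*sin(c)/(0.0049*cos(c)^6 - 0.539*cos(c)^5 + 14.2191*cos(c)^4 + 33.117*cos(c)^3 + 22.4261*cos(c)^2 + 4.31*cos(c) + 0.25)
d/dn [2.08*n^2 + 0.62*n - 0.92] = 4.16*n + 0.62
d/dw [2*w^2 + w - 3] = 4*w + 1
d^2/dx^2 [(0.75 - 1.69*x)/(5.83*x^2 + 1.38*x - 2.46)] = (-(1.69*x - 0.75)*(11.66*x + 1.38)*(23.32*x + 2.76) + (59.1162*x - 4.0806)*(5.83*x^2 + 1.38*x - 2.46))/(5.83*x^2 + 1.38*x - 2.46)^3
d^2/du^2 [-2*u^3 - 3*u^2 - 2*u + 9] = -12*u - 6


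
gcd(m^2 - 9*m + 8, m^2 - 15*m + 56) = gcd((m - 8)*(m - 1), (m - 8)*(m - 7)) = m - 8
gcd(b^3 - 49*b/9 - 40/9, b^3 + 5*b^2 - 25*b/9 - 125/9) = b + 5/3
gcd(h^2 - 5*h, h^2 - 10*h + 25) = h - 5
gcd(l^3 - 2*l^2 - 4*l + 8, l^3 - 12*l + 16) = l^2 - 4*l + 4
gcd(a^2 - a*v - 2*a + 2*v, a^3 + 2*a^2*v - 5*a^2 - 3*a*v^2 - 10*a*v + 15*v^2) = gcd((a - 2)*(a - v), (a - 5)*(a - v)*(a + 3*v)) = -a + v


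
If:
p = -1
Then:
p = -1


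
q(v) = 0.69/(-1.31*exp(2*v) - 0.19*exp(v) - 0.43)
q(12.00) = 0.00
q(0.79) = -0.10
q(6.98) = -0.00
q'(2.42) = 0.01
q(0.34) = -0.21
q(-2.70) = -1.54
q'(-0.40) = 0.69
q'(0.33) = 0.35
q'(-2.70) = 0.08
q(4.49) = -0.00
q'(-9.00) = 0.00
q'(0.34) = 0.35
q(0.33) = -0.21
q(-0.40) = -0.60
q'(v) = 0.69*(2.62*exp(2*v) + 0.19*exp(v))/(-1.31*exp(2*v) - 0.19*exp(v) - 0.43)^2 = (1.8078*exp(v) + 0.1311)*exp(v)/(1.31*exp(2*v) + 0.19*exp(v) + 0.43)^2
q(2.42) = -0.00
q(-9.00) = -1.60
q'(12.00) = 0.00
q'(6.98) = 0.00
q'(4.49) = 0.00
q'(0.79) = 0.17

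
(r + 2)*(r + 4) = r^2 + 6*r + 8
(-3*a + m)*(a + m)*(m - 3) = -3*a^2*m + 9*a^2 - 2*a*m^2 + 6*a*m + m^3 - 3*m^2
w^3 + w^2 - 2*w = w*(w - 1)*(w + 2)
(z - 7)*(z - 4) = z^2 - 11*z + 28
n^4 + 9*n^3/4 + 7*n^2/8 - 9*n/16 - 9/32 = (n - 1/2)*(n + 1/2)*(n + 3/4)*(n + 3/2)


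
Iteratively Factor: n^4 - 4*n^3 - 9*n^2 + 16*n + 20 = (n + 2)*(n^3 - 6*n^2 + 3*n + 10) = (n - 2)*(n + 2)*(n^2 - 4*n - 5) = (n - 2)*(n + 1)*(n + 2)*(n - 5)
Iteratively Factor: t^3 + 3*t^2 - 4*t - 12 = (t + 3)*(t^2 - 4) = (t + 2)*(t + 3)*(t - 2)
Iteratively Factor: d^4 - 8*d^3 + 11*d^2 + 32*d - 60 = (d + 2)*(d^3 - 10*d^2 + 31*d - 30) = (d - 5)*(d + 2)*(d^2 - 5*d + 6) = (d - 5)*(d - 2)*(d + 2)*(d - 3)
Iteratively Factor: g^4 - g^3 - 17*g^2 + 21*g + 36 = (g + 1)*(g^3 - 2*g^2 - 15*g + 36) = (g - 3)*(g + 1)*(g^2 + g - 12) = (g - 3)^2*(g + 1)*(g + 4)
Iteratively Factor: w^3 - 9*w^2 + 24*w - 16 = (w - 1)*(w^2 - 8*w + 16) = (w - 4)*(w - 1)*(w - 4)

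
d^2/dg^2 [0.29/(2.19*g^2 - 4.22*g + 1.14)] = (-2.781738*g^2 + 5.360244*g + 0.29*(4.38*g - 4.22)*(8.76*g - 8.44) - 1.448028)/(2.19*g^2 - 4.22*g + 1.14)^3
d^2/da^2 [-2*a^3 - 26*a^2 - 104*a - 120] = -12*a - 52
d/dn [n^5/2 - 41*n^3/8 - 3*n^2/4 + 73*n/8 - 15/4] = 5*n^4/2 - 123*n^2/8 - 3*n/2 + 73/8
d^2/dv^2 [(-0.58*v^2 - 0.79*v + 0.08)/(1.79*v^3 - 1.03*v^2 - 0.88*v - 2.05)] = (-3.716756*v^6 - 15.187434*v^5 + 6.33337800000001*v^4 - 35.26989*v^3 - 27.685704*v^2 + 12.204942*v - 2.238516)/(5.735339*v^9 - 9.900669*v^8 - 2.761791*v^7 - 11.063206*v^6 + 24.035262*v^5 + 10.457529*v^4 + 10.737233*v^3 - 17.748285*v^2 - 11.0946*v - 8.615125)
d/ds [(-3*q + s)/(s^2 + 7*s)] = (s*(s + 7) + (3*q - s)*(2*s + 7))/(s^2*(s + 7)^2)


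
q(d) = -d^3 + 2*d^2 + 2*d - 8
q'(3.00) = -13.00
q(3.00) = -11.00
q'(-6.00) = -130.00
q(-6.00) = 268.00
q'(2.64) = -8.35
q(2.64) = -7.18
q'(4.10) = -32.03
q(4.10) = -35.10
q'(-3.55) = -50.01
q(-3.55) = 54.84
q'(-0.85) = -3.57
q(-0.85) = -7.64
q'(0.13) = 2.47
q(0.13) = -7.71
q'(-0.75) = -2.69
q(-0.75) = -7.95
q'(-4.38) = -73.07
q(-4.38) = 105.64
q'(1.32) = 2.05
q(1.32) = -4.18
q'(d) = -3*d^2 + 4*d + 2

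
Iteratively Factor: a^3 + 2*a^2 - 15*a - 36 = (a - 4)*(a^2 + 6*a + 9) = (a - 4)*(a + 3)*(a + 3)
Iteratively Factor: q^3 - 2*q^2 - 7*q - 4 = (q + 1)*(q^2 - 3*q - 4) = (q - 4)*(q + 1)*(q + 1)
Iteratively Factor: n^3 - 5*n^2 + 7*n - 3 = (n - 1)*(n^2 - 4*n + 3) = (n - 3)*(n - 1)*(n - 1)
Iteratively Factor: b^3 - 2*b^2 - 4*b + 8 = (b - 2)*(b^2 - 4) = (b - 2)*(b + 2)*(b - 2)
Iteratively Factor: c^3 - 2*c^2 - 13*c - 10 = (c + 1)*(c^2 - 3*c - 10) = (c + 1)*(c + 2)*(c - 5)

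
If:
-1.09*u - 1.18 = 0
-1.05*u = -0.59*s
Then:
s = -1.93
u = -1.08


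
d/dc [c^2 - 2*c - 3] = 2*c - 2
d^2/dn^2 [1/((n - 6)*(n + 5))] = 2*((n - 6)^2 + (n - 6)*(n + 5) + (n + 5)^2)/((n - 6)^3*(n + 5)^3)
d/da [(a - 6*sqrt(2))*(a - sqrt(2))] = 2*a - 7*sqrt(2)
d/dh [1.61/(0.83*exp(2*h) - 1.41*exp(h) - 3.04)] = (2.2701 - 2.6726*exp(h))*exp(h)/(-0.83*exp(2*h) + 1.41*exp(h) + 3.04)^2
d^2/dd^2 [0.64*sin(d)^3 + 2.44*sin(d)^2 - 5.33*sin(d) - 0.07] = 4.85*sin(d) + 1.44*sin(3*d) + 4.88*cos(2*d)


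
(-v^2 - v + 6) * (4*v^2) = -4*v^4 - 4*v^3 + 24*v^2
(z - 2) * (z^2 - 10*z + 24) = z^3 - 12*z^2 + 44*z - 48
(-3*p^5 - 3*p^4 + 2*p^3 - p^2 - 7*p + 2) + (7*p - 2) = -3*p^5 - 3*p^4 + 2*p^3 - p^2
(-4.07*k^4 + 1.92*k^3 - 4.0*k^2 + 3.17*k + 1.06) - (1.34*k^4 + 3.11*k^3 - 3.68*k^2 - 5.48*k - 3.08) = -5.41*k^4 - 1.19*k^3 - 0.32*k^2 + 8.65*k + 4.14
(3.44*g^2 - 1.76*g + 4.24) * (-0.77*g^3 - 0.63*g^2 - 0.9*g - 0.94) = -2.6488*g^5 - 0.812*g^4 - 5.252*g^3 - 4.3208*g^2 - 2.1616*g - 3.9856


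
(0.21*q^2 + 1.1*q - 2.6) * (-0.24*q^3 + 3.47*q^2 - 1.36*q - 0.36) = -0.0504*q^5 + 0.4647*q^4 + 4.1554*q^3 - 10.5936*q^2 + 3.14*q + 0.936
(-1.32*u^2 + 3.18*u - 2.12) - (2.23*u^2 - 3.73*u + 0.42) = -3.55*u^2 + 6.91*u - 2.54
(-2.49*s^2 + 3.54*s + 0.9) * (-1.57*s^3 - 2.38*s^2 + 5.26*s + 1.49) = 3.9093*s^5 + 0.3684*s^4 - 22.9356*s^3 + 12.7683*s^2 + 10.0086*s + 1.341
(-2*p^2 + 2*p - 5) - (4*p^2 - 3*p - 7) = -6*p^2 + 5*p + 2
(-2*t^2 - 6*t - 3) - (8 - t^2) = -t^2 - 6*t - 11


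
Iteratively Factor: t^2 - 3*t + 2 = (t - 1)*(t - 2)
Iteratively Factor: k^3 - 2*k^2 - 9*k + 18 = (k + 3)*(k^2 - 5*k + 6) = (k - 2)*(k + 3)*(k - 3)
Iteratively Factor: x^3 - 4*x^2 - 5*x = (x)*(x^2 - 4*x - 5) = x*(x + 1)*(x - 5)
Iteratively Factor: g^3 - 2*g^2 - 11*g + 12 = (g - 1)*(g^2 - g - 12) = (g - 4)*(g - 1)*(g + 3)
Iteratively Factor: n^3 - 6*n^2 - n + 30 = (n + 2)*(n^2 - 8*n + 15) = (n - 3)*(n + 2)*(n - 5)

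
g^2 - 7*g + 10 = (g - 5)*(g - 2)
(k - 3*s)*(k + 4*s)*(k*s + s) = k^3*s + k^2*s^2 + k^2*s - 12*k*s^3 + k*s^2 - 12*s^3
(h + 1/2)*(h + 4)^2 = h^3 + 17*h^2/2 + 20*h + 8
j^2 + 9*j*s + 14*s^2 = (j + 2*s)*(j + 7*s)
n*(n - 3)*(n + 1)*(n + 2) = n^4 - 7*n^2 - 6*n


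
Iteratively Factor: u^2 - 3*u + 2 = (u - 1)*(u - 2)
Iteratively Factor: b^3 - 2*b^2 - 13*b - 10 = (b + 1)*(b^2 - 3*b - 10) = (b + 1)*(b + 2)*(b - 5)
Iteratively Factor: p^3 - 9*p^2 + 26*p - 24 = (p - 2)*(p^2 - 7*p + 12) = (p - 3)*(p - 2)*(p - 4)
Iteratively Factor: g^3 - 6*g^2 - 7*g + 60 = (g - 4)*(g^2 - 2*g - 15) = (g - 4)*(g + 3)*(g - 5)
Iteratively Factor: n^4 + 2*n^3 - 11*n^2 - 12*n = (n + 1)*(n^3 + n^2 - 12*n) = (n - 3)*(n + 1)*(n^2 + 4*n) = n*(n - 3)*(n + 1)*(n + 4)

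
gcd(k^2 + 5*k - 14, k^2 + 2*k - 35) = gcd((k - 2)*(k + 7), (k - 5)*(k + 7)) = k + 7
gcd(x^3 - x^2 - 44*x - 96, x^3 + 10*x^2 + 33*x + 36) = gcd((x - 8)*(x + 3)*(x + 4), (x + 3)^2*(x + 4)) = x^2 + 7*x + 12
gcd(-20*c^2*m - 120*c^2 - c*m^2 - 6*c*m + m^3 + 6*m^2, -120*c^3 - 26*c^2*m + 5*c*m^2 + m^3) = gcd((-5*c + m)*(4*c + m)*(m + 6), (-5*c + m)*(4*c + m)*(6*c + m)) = 20*c^2 + c*m - m^2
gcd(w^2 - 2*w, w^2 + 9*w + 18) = 1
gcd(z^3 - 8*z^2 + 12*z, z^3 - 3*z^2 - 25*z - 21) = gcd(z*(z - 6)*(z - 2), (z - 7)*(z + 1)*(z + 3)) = 1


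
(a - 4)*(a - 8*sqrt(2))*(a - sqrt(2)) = a^3 - 9*sqrt(2)*a^2 - 4*a^2 + 16*a + 36*sqrt(2)*a - 64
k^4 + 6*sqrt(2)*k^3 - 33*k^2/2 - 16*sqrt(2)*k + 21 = (k - 3*sqrt(2)/2)*(k - sqrt(2)/2)*(k + sqrt(2))*(k + 7*sqrt(2))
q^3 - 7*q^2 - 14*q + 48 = (q - 8)*(q - 2)*(q + 3)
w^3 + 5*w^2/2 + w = w*(w + 1/2)*(w + 2)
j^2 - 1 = (j - 1)*(j + 1)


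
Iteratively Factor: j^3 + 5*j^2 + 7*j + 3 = (j + 1)*(j^2 + 4*j + 3) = (j + 1)^2*(j + 3)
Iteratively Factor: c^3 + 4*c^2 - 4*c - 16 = (c + 4)*(c^2 - 4) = (c + 2)*(c + 4)*(c - 2)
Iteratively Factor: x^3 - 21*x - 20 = (x - 5)*(x^2 + 5*x + 4) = (x - 5)*(x + 4)*(x + 1)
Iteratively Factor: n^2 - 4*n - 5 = (n - 5)*(n + 1)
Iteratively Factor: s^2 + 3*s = (s)*(s + 3)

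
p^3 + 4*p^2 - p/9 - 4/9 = (p - 1/3)*(p + 1/3)*(p + 4)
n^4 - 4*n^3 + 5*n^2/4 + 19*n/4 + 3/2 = (n - 3)*(n - 2)*(n + 1/2)^2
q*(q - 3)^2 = q^3 - 6*q^2 + 9*q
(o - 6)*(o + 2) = o^2 - 4*o - 12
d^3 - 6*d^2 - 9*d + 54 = (d - 6)*(d - 3)*(d + 3)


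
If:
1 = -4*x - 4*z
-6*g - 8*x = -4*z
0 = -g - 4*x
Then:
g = -1/3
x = 1/12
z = -1/3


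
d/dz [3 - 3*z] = -3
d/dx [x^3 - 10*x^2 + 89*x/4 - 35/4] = 3*x^2 - 20*x + 89/4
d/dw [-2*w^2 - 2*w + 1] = -4*w - 2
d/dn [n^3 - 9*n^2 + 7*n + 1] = 3*n^2 - 18*n + 7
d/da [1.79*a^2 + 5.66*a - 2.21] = 3.58*a + 5.66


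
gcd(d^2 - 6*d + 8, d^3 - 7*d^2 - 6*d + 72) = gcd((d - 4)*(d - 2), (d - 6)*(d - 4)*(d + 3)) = d - 4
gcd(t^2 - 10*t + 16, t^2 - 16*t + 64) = t - 8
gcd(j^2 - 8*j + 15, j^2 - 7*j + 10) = j - 5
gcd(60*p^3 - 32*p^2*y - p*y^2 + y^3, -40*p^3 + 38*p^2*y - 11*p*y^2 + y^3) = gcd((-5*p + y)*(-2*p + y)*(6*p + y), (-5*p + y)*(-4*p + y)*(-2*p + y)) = 10*p^2 - 7*p*y + y^2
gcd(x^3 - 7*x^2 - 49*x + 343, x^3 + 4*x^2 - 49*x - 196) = x^2 - 49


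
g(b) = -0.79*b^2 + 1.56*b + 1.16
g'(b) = 1.56 - 1.58*b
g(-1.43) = -2.69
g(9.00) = -48.79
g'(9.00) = -12.66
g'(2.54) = -2.45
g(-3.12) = -11.40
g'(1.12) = -0.21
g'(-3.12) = 6.49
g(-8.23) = -65.19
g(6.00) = -17.92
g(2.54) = 0.03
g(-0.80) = -0.59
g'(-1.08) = 3.27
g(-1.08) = -1.45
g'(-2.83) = 6.03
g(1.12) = 1.92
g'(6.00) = -7.92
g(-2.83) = -9.58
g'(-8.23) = 14.56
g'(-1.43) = 3.82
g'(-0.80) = 2.82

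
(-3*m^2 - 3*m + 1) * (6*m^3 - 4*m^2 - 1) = -18*m^5 - 6*m^4 + 18*m^3 - m^2 + 3*m - 1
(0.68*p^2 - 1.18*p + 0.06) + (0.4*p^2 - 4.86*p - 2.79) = 1.08*p^2 - 6.04*p - 2.73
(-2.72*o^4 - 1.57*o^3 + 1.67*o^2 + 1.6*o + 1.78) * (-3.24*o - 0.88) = 8.8128*o^5 + 7.4804*o^4 - 4.0292*o^3 - 6.6536*o^2 - 7.1752*o - 1.5664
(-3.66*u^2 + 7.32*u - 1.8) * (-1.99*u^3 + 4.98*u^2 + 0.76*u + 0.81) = 7.2834*u^5 - 32.7936*u^4 + 37.254*u^3 - 6.3654*u^2 + 4.5612*u - 1.458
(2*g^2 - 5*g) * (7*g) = 14*g^3 - 35*g^2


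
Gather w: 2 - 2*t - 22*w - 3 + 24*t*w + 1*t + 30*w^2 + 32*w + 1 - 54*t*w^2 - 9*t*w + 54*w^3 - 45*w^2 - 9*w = -t + 54*w^3 + w^2*(-54*t - 15) + w*(15*t + 1)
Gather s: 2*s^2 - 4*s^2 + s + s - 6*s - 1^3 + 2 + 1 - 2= -2*s^2 - 4*s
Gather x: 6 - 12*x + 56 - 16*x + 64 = 126 - 28*x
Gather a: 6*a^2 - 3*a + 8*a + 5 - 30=6*a^2 + 5*a - 25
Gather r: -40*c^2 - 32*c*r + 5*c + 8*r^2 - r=-40*c^2 + 5*c + 8*r^2 + r*(-32*c - 1)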